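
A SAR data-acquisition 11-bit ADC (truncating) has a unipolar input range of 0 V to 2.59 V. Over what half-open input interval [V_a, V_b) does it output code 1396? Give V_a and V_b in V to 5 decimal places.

[1.76545 V, 1.76671 V)

LSB = 2.59/2^11 = 1.265 mV.
V_a = V_low + 1396·LSB = 1.76545 V; V_b = V_low + 1397·LSB = 1.76671 V.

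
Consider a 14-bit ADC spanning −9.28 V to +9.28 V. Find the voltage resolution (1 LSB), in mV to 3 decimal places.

Full-scale span = 18.56 V.
LSB = 18.56 / 2^14 = 18.56 / 16384 = 0.00113281 V = 1.133 mV.

1.133 mV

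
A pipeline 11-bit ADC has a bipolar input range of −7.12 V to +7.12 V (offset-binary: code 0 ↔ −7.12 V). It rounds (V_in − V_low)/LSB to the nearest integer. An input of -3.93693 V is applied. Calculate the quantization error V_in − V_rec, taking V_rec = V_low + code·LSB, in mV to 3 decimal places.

One LSB is 14.24 V / 2048 = 6.953 mV.
(V_in − V_low)/LSB = (-3.93693 − (−7.12))/0.00695313 = 457.7898 → code 458 (round).
V_rec = (−7.12) + 458·0.00695313 = -3.9354688 V.
Difference: -0.00146125 V → -1.461 mV.

-1.461 mV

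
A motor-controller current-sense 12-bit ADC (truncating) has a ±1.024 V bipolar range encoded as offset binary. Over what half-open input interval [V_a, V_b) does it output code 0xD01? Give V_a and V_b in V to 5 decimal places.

LSB = 2.048/2^12 = 0.500 mV.
Code 0xD01 = 3329 decimal.
V_a = V_low + 3329·LSB = 0.6405 V; V_b = V_low + 3330·LSB = 0.641 V.

[0.64050 V, 0.64100 V)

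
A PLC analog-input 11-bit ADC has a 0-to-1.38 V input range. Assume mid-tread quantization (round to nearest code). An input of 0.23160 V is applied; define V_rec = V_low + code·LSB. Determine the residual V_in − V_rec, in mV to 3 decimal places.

-0.197 mV

LSB = 1.38/2^11 = 0.674 mV.
Scaled input = 343.7078 LSBs, so code = 344.
Reconstructed: 0.23179688 V.
Difference: -0.000196875 V → -0.197 mV.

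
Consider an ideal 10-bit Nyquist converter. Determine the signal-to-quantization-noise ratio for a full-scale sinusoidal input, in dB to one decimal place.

62.0 dB

SNR ≈ 6.02·N + 1.76 dB = 6.02·10 + 1.76 = 61.96 dB.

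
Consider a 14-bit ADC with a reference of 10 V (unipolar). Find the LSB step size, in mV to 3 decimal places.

Full-scale span = 10 V.
LSB = 10 / 2^14 = 10 / 16384 = 0.000610352 V = 0.610 mV.

0.610 mV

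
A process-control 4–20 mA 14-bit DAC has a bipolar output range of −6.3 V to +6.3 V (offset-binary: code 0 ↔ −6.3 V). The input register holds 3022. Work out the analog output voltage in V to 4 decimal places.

-3.9760 V

LSB = 12.6 V / 2^14 = 0.769 mV.
V_out = (−6.3) + 3022 × 0.000769043 V = -3.97595 V.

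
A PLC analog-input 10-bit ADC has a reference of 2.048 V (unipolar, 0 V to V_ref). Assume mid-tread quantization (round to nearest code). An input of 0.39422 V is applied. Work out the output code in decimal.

code 197

With 1024 levels over 2.048 V, one step is 2.000 mV.
(0.39422 − 0) / 0.002 = 197.110 LSBs.
round(197.110) = 197.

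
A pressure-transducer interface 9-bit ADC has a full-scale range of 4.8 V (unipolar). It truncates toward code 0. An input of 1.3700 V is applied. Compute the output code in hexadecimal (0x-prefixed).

code 0x92 (decimal 146)

With 512 levels over 4.8 V, one step is 9.375 mV.
(1.3700 − 0) / 0.009375 = 146.133 LSBs.
Floor → code 146.
In hexadecimal (0x-prefixed): 0x92.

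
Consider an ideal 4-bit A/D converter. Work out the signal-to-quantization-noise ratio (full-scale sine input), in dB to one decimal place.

25.8 dB

SNR ≈ 6.02·N + 1.76 dB = 6.02·4 + 1.76 = 25.84 dB.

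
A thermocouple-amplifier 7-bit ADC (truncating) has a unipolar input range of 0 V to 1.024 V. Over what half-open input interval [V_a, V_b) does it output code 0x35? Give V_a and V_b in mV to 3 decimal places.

[424.000 mV, 432.000 mV)

LSB = 1.024/2^7 = 8.000 mV.
Code 0x35 = 53 decimal.
V_a = V_low + 53·LSB = 0.424 V; V_b = V_low + 54·LSB = 0.432 V.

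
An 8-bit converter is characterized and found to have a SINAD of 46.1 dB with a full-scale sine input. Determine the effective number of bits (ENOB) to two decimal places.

ENOB = (SINAD − 1.76) / 6.02 = (46.1 − 1.76)/6.02 = 7.365.

7.37 bits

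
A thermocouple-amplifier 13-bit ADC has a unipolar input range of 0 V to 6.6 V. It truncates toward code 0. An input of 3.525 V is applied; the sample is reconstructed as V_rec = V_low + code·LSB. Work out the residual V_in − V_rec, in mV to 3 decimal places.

0.220 mV

One LSB is 6.6 V / 8192 = 0.806 mV.
(V_in − V_low)/LSB = (3.525 − 0)/0.000805664 = 4375.2727 → code 4375 (floor).
V_rec = 0 + 4375·0.000805664 = 3.5247803 V.
Difference: 0.000219727 V → 0.220 mV.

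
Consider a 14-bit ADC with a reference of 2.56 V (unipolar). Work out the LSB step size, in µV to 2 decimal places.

156.25 µV

Full-scale span = 2.56 V.
LSB = 2.56 / 2^14 = 2.56 / 16384 = 0.00015625 V = 156.25 µV.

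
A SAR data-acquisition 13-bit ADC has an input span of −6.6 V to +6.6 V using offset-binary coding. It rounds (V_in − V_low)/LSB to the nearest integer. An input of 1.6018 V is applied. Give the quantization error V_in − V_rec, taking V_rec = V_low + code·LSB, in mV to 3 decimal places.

One LSB is 13.2 V / 8192 = 1.611 mV.
(1.6018 − (−6.6))/0.00161133 = 5090.0868; round gives code 5090.
Code 5090 maps back to (−6.6) + 5090×0.00161133 V = 1.6016602 V.
Error = 1.6018 − 1.6016602 = 0.000139844 V = 0.140 mV.

0.140 mV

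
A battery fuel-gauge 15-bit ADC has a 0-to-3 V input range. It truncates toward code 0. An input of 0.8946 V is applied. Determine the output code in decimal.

With 32768 levels over 3 V, one step is 91.55 µV.
Input sits at 9771.418 steps above V_low.
Floor → code 9771.

code 9771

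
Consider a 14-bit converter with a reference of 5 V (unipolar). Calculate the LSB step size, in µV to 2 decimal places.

305.18 µV

Full-scale span = 5 V.
LSB = 5 / 2^14 = 5 / 16384 = 0.000305176 V = 305.18 µV.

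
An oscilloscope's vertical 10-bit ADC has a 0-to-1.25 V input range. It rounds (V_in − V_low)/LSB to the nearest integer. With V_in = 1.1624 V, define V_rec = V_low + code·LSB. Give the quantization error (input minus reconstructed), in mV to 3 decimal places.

LSB = 1.25/2^10 = 1.221 mV.
(1.1624 − 0)/0.0012207 = 952.2381; round gives code 952.
V_rec = 0 + 952·0.0012207 = 1.1621094 V.
V_in − V_rec = 0.000290625 V = 0.291 mV.

0.291 mV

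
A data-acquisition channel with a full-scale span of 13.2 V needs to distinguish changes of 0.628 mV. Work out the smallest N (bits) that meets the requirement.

15 bits

Number of steps required ≥ 13.2 V / 0.628 mV = 21019.11.
Need 2^N ≥ 21019.11; 2^14 = 16384, 2^15 = 32768.
Minimum N = 15.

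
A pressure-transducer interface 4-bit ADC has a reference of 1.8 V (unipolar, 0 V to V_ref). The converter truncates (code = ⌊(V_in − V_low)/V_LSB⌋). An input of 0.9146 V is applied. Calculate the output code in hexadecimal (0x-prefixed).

code 0x8 (decimal 8)

Full-scale span = 1.8 V; LSB = 1.8/2^4 = 112.500 mV.
Input sits at 8.130 steps above V_low.
So the output code is 8.
In hexadecimal (0x-prefixed): 0x8.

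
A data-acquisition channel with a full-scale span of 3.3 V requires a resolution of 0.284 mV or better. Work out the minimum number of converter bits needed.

14 bits

Number of steps required ≥ 3.3 V / 0.284 mV = 11619.72.
Need 2^N ≥ 11619.72; 2^13 = 8192, 2^14 = 16384.
Minimum N = 14.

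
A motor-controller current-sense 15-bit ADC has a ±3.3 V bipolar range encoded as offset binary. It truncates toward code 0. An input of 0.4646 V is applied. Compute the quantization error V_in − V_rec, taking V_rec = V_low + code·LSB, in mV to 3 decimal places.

0.135 mV

Step size: 6.6 V ÷ 2^15 = 201.42 µV.
(0.4646 − (−3.3))/0.000201416 = 18690.6686; ⌊·⌋ gives code 18690.
Code 18690 maps back to (−3.3) + 18690×0.000201416 V = 0.46446533 V.
Error = 0.4646 − 0.46446533 = 0.000134668 V = 0.135 mV.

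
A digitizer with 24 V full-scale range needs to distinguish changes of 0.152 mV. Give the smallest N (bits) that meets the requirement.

18 bits

Number of steps required ≥ 24 V / 0.152 mV = 157894.74.
Need 2^N ≥ 157894.74; 2^17 = 131072, 2^18 = 262144.
Minimum N = 18.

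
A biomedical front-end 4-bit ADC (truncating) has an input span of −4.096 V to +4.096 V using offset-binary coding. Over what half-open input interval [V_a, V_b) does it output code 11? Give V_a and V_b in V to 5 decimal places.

LSB = 8.192/2^4 = 0.5120 V.
V_a = V_low + 11·LSB = 1.536 V; V_b = V_low + 12·LSB = 2.048 V.

[1.53600 V, 2.04800 V)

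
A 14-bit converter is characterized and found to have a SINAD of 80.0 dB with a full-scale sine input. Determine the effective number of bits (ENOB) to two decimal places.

ENOB = (SINAD − 1.76) / 6.02 = (80.0 − 1.76)/6.02 = 12.997.

13.00 bits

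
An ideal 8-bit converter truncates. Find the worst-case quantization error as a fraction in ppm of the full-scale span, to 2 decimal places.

Truncating → worst-case error = 1 LSB = V_FS/2^8, so 1e+06/256 = 3906.25 ppm of full scale.

3906.25 ppm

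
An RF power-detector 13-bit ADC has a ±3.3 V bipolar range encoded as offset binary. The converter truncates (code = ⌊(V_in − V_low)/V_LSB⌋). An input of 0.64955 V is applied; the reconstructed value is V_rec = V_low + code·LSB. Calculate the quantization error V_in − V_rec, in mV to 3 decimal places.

One LSB is 6.6 V / 8192 = 0.806 mV.
Scaled input = 4902.2293 LSBs, so code = 4902.
V_rec = (−3.3) + 4902·0.000805664 = 0.64936523 V.
Difference: 0.000184766 V → 0.185 mV.

0.185 mV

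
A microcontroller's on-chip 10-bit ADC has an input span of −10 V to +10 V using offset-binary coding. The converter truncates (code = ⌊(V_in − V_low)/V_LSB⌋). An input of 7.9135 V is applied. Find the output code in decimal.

code 917

With 1024 levels over 20 V, one step is 19.531 mV.
(V_in − V_low)/LSB = (7.9135 − (−10)) / 0.0195312 = 917.171.
Floor → code 917.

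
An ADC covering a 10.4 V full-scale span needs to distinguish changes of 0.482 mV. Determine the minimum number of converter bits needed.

Number of steps required ≥ 10.4 V / 0.482 mV = 21576.76.
Need 2^N ≥ 21576.76; 2^14 = 16384, 2^15 = 32768.
Minimum N = 15.

15 bits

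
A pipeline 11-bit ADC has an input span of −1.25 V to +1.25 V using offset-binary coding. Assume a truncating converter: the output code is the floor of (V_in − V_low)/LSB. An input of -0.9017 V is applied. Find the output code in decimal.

LSB = 2.5 V / 2048 = 1.221 mV.
(V_in − V_low)/LSB = (-0.9017 − (−1.25)) / 0.0012207 = 285.327.
Floor → code 285.

code 285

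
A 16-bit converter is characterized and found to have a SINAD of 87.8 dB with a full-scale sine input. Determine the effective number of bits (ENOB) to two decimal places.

ENOB = (SINAD − 1.76) / 6.02 = (87.8 − 1.76)/6.02 = 14.292.

14.29 bits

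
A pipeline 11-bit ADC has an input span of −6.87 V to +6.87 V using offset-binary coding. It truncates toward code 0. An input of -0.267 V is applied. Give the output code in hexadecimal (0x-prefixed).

code 0x3D8 (decimal 984)

With 2048 levels over 13.74 V, one step is 6.709 mV.
(-0.267 − (−6.87)) / 0.00670898 = 984.203 LSBs.
Floor → code 984.
In hexadecimal (0x-prefixed): 0x3D8.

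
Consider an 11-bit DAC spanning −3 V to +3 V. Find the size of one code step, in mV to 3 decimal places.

2.930 mV

Full-scale span = 6 V.
LSB = 6 / 2^11 = 6 / 2048 = 0.00292969 V = 2.930 mV.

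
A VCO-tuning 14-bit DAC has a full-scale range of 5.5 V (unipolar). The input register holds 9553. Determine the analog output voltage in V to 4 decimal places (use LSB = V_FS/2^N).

LSB = 5.5 V / 2^14 = 335.69 µV.
V_out = 0 + 9553 × 0.000335693 V = 3.20688 V.

3.2069 V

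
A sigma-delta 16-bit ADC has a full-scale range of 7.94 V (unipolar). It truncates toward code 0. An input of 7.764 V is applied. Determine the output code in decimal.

LSB = 7.94 V / 65536 = 121.15 µV.
(V_in − V_low)/LSB = (7.764 − 0) / 0.000121155 = 64083.313.
So the output code is 64083.

code 64083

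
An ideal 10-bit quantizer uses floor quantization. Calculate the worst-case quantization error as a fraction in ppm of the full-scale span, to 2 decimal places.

976.56 ppm

Truncating → worst-case error = 1 LSB = V_FS/2^10, so 1e+06/1024 = 976.562 ppm of full scale.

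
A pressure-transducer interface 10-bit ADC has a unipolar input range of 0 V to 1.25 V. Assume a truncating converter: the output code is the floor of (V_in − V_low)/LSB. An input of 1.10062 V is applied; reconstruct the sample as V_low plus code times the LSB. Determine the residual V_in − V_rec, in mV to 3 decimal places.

LSB = 1.25/2^10 = 1.221 mV.
Scaled input = 901.6279 LSBs, so code = 901.
Reconstructed: 1.0998535 V.
V_in − V_rec = 0.000766484 V = 0.766 mV.

0.766 mV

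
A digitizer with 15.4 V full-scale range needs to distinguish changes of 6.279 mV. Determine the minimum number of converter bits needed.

12 bits

Number of steps required ≥ 15.4 V / 6.279 mV = 2452.62.
Need 2^N ≥ 2452.62; 2^11 = 2048, 2^12 = 4096.
Minimum N = 12.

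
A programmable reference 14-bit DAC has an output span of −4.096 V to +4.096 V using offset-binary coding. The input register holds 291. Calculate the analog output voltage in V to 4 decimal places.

-3.9505 V

LSB = 8.192 V / 2^14 = 0.500 mV.
V_out = (−4.096) + 291 × 0.0005 V = -3.9505 V.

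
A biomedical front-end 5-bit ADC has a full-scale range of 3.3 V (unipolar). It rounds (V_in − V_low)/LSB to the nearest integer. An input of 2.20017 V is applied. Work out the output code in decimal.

code 21

With 32 levels over 3.3 V, one step is 103.125 mV.
Input sits at 21.335 steps above V_low.
round(21.335) = 21.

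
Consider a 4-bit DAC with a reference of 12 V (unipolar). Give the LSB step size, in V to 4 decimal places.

Full-scale span = 12 V.
LSB = 12 / 2^4 = 12 / 16 = 0.75 V = 0.7500 V.

0.7500 V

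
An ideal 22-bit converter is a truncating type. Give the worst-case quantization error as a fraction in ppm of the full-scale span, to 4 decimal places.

0.2384 ppm

Truncating → worst-case error = 1 LSB = V_FS/2^22, so 1e+06/4194304 = 0.238419 ppm of full scale.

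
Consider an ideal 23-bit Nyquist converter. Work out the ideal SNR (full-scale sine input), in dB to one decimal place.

140.2 dB

SNR ≈ 6.02·N + 1.76 dB = 6.02·23 + 1.76 = 140.22 dB.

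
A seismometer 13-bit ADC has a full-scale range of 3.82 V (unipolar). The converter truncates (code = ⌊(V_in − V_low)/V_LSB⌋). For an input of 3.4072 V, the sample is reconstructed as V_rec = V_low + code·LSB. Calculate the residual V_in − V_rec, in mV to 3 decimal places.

Step size: 3.82 V ÷ 2^13 = 466.31 µV.
(V_in − V_low)/LSB = (3.4072 − 0)/0.000466309 = 7306.7493 → code 7306 (floor).
V_rec = 0 + 7306·0.000466309 = 3.4068506 V.
Difference: 0.000349414 V → 0.349 mV.

0.349 mV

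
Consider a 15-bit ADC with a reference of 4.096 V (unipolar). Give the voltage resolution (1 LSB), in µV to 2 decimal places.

Full-scale span = 4.096 V.
LSB = 4.096 / 2^15 = 4.096 / 32768 = 0.000125 V = 125.00 µV.

125.00 µV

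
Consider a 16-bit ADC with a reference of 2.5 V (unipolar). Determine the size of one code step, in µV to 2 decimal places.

38.15 µV

Full-scale span = 2.5 V.
LSB = 2.5 / 2^16 = 2.5 / 65536 = 3.8147e-05 V = 38.15 µV.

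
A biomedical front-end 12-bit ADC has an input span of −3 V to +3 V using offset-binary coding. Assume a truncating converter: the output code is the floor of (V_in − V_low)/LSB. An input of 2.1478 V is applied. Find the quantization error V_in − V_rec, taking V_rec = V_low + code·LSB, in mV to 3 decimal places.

One LSB is 6 V / 4096 = 1.465 mV.
(2.1478 − (−3))/0.00146484 = 3514.2315; ⌊·⌋ gives code 3514.
Reconstructed: 2.1474609 V.
V_in − V_rec = 0.000339063 V = 0.339 mV.

0.339 mV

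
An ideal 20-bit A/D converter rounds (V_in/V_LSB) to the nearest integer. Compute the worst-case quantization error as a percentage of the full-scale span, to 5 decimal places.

Rounding → worst-case error = ½ LSB = V_FS/2^21, so 100/2097152 = 4.76837e-05 % of full scale.

0.00005 %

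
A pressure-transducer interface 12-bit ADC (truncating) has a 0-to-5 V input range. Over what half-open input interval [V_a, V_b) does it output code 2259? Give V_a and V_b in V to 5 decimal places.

LSB = 5/2^12 = 1.221 mV.
V_a = V_low + 2259·LSB = 2.75757 V; V_b = V_low + 2260·LSB = 2.75879 V.

[2.75757 V, 2.75879 V)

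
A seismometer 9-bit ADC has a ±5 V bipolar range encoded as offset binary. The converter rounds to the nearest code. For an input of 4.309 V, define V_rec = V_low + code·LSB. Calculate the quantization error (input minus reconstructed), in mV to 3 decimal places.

LSB = 10/2^9 = 19.531 mV.
(4.309 − (−5))/0.0195312 = 476.6208; round gives code 477.
V_rec = (−5) + 477·0.0195312 = 4.3164062 V.
V_in − V_rec = -0.00740625 V = -7.406 mV.

-7.406 mV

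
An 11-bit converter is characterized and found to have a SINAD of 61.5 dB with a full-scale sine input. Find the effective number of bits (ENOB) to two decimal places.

9.92 bits

ENOB = (SINAD − 1.76) / 6.02 = (61.5 − 1.76)/6.02 = 9.924.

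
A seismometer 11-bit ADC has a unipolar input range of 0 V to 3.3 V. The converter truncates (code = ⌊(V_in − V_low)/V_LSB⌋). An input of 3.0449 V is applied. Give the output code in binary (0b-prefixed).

LSB = 3.3 V / 2048 = 1.611 mV.
(3.0449 − 0) / 0.00161133 = 1889.683 LSBs.
So the output code is 1889.
In binary (0b-prefixed): 0b11101100001.

code 0b11101100001 (decimal 1889)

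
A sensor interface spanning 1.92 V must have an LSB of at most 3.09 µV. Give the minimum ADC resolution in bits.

Number of steps required ≥ 1.92 V / 3.09 µV = 621359.22.
Need 2^N ≥ 621359.22; 2^19 = 524288, 2^20 = 1048576.
Minimum N = 20.

20 bits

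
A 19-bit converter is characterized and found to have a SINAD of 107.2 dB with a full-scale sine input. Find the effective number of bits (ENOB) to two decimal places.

ENOB = (SINAD − 1.76) / 6.02 = (107.2 − 1.76)/6.02 = 17.515.

17.51 bits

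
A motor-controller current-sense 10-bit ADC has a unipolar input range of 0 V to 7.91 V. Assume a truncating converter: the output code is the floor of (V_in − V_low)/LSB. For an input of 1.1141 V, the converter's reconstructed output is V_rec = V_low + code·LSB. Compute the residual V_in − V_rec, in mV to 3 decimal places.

LSB = 7.91/2^10 = 7.725 mV.
(V_in − V_low)/LSB = (1.1141 − 0)/0.00772461 = 144.2274 → code 144 (floor).
V_rec = 0 + 144·0.00772461 = 1.1123437 V.
V_in − V_rec = 0.00175625 V = 1.756 mV.

1.756 mV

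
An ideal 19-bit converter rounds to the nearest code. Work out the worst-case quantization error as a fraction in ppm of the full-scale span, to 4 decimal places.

0.9537 ppm

Rounding → worst-case error = ½ LSB = V_FS/2^20, so 1e+06/1048576 = 0.953674 ppm of full scale.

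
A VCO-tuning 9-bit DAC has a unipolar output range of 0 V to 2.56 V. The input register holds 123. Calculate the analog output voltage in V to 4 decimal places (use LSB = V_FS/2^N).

0.6150 V

LSB = 2.56 V / 2^9 = 5.000 mV.
V_out = 0 + 123 × 0.005 V = 0.615 V.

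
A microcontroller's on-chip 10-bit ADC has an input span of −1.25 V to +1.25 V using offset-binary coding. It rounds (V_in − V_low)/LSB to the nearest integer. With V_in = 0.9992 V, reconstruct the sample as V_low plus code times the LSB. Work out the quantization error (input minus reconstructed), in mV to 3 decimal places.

0.665 mV

LSB = 2.5/2^10 = 2.441 mV.
(V_in − V_low)/LSB = (0.9992 − (−1.25))/0.00244141 = 921.2723 → code 921 (round).
Reconstructed: 0.99853516 V.
V_in − V_rec = 0.000664844 V = 0.665 mV.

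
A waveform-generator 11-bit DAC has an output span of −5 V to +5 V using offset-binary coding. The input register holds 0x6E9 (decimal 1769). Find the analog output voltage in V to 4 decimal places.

3.6377 V

LSB = 10 V / 2^11 = 4.883 mV.
Code 0x6E9 = 1769 decimal.
V_out = (−5) + 1769 × 0.00488281 V = 3.6377 V.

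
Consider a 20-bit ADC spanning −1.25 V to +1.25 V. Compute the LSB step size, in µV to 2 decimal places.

Full-scale span = 2.5 V.
LSB = 2.5 / 2^20 = 2.5 / 1048576 = 2.38419e-06 V = 2.38 µV.

2.38 µV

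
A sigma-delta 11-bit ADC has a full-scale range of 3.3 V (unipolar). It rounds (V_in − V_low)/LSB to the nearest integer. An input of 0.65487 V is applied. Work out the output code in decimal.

code 406

Full-scale span = 3.3 V; LSB = 3.3/2^11 = 1.611 mV.
(V_in − V_low)/LSB = (0.65487 − 0) / 0.00161133 = 406.416.
Round → code 406.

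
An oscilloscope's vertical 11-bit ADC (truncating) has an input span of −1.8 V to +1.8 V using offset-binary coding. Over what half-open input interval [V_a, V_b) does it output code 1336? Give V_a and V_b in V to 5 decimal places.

LSB = 3.6/2^11 = 1.758 mV.
V_a = V_low + 1336·LSB = 0.548438 V; V_b = V_low + 1337·LSB = 0.550195 V.

[0.54844 V, 0.55020 V)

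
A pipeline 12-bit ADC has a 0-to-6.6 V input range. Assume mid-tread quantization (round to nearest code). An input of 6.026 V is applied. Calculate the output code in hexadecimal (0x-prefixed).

Full-scale span = 6.6 V; LSB = 6.6/2^12 = 1.611 mV.
(V_in − V_low)/LSB = (6.026 − 0) / 0.00161133 = 3739.772.
So the output code is 3740.
In hexadecimal (0x-prefixed): 0xE9C.

code 0xE9C (decimal 3740)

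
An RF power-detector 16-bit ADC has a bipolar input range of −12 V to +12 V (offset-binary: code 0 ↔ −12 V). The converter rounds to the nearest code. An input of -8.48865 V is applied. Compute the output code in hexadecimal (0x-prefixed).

code 0x2574 (decimal 9588)

Full-scale span = 24 V; LSB = 24/2^16 = 366.21 µV.
(-8.48865 − (−12)) / 0.000366211 = 9588.326 LSBs.
So the output code is 9588.
In hexadecimal (0x-prefixed): 0x2574.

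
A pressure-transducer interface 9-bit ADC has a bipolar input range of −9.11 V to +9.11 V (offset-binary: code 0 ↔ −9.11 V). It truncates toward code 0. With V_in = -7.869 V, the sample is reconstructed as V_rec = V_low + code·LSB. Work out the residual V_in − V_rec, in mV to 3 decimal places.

31.078 mV

One LSB is 18.22 V / 512 = 35.586 mV.
Scaled input = 34.8733 LSBs, so code = 34.
Code 34 maps back to (−9.11) + 34×0.0355859 V = -7.9000781 V.
Error = -7.869 − (−7.9000781) = 0.0310781 V = 31.078 mV.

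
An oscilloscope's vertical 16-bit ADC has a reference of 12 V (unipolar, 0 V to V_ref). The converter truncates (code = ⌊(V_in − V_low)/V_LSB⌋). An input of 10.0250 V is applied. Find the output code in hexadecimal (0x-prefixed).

code 0xD5DD (decimal 54749)

With 65536 levels over 12 V, one step is 183.11 µV.
Input sits at 54749.867 steps above V_low.
So the output code is 54749.
In hexadecimal (0x-prefixed): 0xD5DD.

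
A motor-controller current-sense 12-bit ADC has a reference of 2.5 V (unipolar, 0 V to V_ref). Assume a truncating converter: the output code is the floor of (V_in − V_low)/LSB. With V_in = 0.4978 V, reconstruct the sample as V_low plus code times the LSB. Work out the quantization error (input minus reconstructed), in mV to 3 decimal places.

LSB = 2.5/2^12 = 0.610 mV.
Scaled input = 815.5955 LSBs, so code = 815.
V_rec = 0 + 815·0.000610352 = 0.49743652 V.
Difference: 0.000363477 V → 0.363 mV.

0.363 mV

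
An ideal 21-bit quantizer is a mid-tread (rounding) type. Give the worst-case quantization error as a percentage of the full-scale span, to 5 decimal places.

Rounding → worst-case error = ½ LSB = V_FS/2^22, so 100/4194304 = 2.38419e-05 % of full scale.

0.00002 %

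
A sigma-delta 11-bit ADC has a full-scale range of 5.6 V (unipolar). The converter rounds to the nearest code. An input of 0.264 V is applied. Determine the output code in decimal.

code 97

With 2048 levels over 5.6 V, one step is 2.734 mV.
(V_in − V_low)/LSB = (0.264 − 0) / 0.00273437 = 96.549.
So the output code is 97.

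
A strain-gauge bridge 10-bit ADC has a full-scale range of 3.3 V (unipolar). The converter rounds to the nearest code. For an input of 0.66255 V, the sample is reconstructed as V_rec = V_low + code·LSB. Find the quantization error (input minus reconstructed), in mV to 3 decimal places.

-1.317 mV

One LSB is 3.3 V / 1024 = 3.223 mV.
Scaled input = 205.5913 LSBs, so code = 206.
V_rec = 0 + 206·0.00322266 = 0.66386719 V.
Error = 0.66255 − 0.66386719 = -0.00131719 V = -1.317 mV.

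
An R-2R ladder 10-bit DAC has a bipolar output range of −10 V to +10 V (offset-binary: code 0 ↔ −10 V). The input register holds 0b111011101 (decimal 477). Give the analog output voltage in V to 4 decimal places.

-0.6836 V

LSB = 20 V / 2^10 = 19.531 mV.
Code 0b111011101 = 477 decimal.
V_out = (−10) + 477 × 0.0195312 V = -0.683594 V.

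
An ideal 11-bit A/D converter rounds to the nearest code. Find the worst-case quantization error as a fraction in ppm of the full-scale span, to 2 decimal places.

244.14 ppm

Rounding → worst-case error = ½ LSB = V_FS/2^12, so 1e+06/4096 = 244.141 ppm of full scale.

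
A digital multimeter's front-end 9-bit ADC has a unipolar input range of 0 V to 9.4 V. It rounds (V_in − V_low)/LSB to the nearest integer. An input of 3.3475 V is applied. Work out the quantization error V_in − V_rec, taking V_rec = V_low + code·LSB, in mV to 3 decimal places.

One LSB is 9.4 V / 512 = 18.359 mV.
(V_in − V_low)/LSB = (3.3475 − 0)/0.0183594 = 182.3319 → code 182 (round).
V_rec = 0 + 182·0.0183594 = 3.3414062 V.
Difference: 0.00609375 V → 6.094 mV.

6.094 mV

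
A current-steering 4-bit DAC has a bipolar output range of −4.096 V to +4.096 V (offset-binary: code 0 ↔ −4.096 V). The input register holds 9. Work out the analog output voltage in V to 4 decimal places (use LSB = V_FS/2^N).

LSB = 8.192 V / 2^4 = 0.5120 V.
V_out = (−4.096) + 9 × 0.512 V = 0.512 V.

0.5120 V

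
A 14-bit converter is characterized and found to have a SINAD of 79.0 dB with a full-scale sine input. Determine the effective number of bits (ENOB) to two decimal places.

12.83 bits

ENOB = (SINAD − 1.76) / 6.02 = (79.0 − 1.76)/6.02 = 12.831.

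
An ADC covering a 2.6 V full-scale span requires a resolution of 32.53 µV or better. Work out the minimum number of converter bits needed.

17 bits

Number of steps required ≥ 2.6 V / 32.53 µV = 79926.22.
Need 2^N ≥ 79926.22; 2^16 = 65536, 2^17 = 131072.
Minimum N = 17.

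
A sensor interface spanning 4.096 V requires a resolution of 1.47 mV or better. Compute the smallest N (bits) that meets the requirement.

12 bits

Number of steps required ≥ 4.096 V / 1.47 mV = 2786.39.
Need 2^N ≥ 2786.39; 2^11 = 2048, 2^12 = 4096.
Minimum N = 12.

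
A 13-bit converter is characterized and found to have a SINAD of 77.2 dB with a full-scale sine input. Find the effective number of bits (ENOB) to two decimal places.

ENOB = (SINAD − 1.76) / 6.02 = (77.2 − 1.76)/6.02 = 12.532.

12.53 bits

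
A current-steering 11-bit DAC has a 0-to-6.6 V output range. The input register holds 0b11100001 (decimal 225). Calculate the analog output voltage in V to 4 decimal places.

LSB = 6.6 V / 2^11 = 3.223 mV.
Code 0b11100001 = 225 decimal.
V_out = 0 + 225 × 0.00322266 V = 0.725098 V.

0.7251 V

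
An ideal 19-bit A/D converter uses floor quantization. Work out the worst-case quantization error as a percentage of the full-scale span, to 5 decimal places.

0.00019 %

Truncating → worst-case error = 1 LSB = V_FS/2^19, so 100/524288 = 0.000190735 % of full scale.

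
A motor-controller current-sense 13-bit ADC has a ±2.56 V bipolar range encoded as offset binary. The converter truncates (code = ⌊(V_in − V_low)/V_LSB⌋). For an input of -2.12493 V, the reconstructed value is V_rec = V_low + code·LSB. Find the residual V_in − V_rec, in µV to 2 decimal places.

70.00 µV

LSB = 5.12/2^13 = 0.625 mV.
(-2.12493 − (−2.56))/0.000625 = 696.1120; ⌊·⌋ gives code 696.
V_rec = (−2.56) + 696·0.000625 = -2.125 V.
Difference: 7e-05 V → 70.00 µV.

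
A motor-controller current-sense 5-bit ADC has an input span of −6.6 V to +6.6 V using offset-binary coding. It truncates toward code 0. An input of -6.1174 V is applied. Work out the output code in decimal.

With 32 levels over 13.2 V, one step is 412.500 mV.
(-6.1174 − (−6.6)) / 0.4125 = 1.170 LSBs.
So the output code is 1.

code 1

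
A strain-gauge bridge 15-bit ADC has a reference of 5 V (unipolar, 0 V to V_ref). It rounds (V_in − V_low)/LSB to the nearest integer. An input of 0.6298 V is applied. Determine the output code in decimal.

code 4127

LSB = 5 V / 32768 = 152.59 µV.
(0.6298 − 0) / 0.000152588 = 4127.457 LSBs.
So the output code is 4127.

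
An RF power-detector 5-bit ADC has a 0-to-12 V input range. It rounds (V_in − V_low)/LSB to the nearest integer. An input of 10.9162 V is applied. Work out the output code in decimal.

code 29

Full-scale span = 12 V; LSB = 12/2^5 = 375.000 mV.
Input sits at 29.110 steps above V_low.
round(29.110) = 29.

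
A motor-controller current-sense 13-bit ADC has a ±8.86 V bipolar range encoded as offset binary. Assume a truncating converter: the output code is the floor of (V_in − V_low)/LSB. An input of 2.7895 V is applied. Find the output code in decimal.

code 5385

LSB = 17.72 V / 8192 = 2.163 mV.
(2.7895 − (−8.86)) / 0.00216309 = 5385.593 LSBs.
⌊·⌋(5385.593) = 5385.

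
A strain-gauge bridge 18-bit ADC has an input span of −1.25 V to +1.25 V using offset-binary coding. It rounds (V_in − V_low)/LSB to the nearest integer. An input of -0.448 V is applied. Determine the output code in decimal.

LSB = 2.5 V / 262144 = 9.54 µV.
Input sits at 84095.795 steps above V_low.
round(84095.795) = 84096.

code 84096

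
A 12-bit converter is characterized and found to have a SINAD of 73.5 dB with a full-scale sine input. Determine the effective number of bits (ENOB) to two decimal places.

11.92 bits

ENOB = (SINAD − 1.76) / 6.02 = (73.5 − 1.76)/6.02 = 11.917.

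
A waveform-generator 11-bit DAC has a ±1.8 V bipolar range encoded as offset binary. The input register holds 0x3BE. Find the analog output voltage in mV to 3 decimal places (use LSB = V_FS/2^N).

LSB = 3.6 V / 2^11 = 1.758 mV.
Code 0x3BE = 958 decimal.
V_out = (−1.8) + 958 × 0.00175781 V = -0.116016 V.
= -116.016 mV.

-116.016 mV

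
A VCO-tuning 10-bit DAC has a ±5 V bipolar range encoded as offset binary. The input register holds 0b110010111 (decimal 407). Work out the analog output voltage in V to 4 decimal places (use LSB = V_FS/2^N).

LSB = 10 V / 2^10 = 9.766 mV.
Code 0b110010111 = 407 decimal.
V_out = (−5) + 407 × 0.00976562 V = -1.02539 V.

-1.0254 V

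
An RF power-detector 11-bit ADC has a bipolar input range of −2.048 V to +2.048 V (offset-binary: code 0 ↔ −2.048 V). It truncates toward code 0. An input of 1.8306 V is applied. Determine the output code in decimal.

code 1939

With 2048 levels over 4.096 V, one step is 2.000 mV.
(1.8306 − (−2.048)) / 0.002 = 1939.300 LSBs.
⌊·⌋(1939.300) = 1939.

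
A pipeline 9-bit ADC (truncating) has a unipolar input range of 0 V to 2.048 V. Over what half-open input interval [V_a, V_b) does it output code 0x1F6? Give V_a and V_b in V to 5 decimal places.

LSB = 2.048/2^9 = 4.000 mV.
Code 0x1F6 = 502 decimal.
V_a = V_low + 502·LSB = 2.008 V; V_b = V_low + 503·LSB = 2.012 V.

[2.00800 V, 2.01200 V)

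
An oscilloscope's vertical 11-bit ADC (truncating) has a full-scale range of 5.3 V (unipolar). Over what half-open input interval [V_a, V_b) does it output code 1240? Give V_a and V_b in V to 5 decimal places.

[3.20898 V, 3.21157 V)

LSB = 5.3/2^11 = 2.588 mV.
V_a = V_low + 1240·LSB = 3.20898 V; V_b = V_low + 1241·LSB = 3.21157 V.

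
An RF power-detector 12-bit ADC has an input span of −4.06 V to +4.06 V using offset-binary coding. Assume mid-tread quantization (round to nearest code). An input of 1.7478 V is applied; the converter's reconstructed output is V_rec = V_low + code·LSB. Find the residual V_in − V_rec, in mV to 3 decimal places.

One LSB is 8.12 V / 4096 = 1.982 mV.
Scaled input = 2929.6489 LSBs, so code = 2930.
Code 2930 maps back to (−4.06) + 2930×0.00198242 V = 1.7484961 V.
Error = 1.7478 − 1.7484961 = -0.000696094 V = -0.696 mV.

-0.696 mV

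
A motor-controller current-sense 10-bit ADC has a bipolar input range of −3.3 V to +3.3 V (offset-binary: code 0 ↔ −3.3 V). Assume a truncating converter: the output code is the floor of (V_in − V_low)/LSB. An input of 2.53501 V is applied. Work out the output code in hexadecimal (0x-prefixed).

code 0x389 (decimal 905)

Full-scale span = 6.6 V; LSB = 6.6/2^10 = 6.445 mV.
Input sits at 905.311 steps above V_low.
So the output code is 905.
In hexadecimal (0x-prefixed): 0x389.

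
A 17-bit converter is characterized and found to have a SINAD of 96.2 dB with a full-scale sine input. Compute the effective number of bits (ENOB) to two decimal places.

ENOB = (SINAD − 1.76) / 6.02 = (96.2 − 1.76)/6.02 = 15.688.

15.69 bits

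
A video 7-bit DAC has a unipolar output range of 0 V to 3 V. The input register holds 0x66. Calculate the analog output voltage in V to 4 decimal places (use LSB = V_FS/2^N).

2.3906 V

LSB = 3 V / 2^7 = 23.438 mV.
Code 0x66 = 102 decimal.
V_out = 0 + 102 × 0.0234375 V = 2.39062 V.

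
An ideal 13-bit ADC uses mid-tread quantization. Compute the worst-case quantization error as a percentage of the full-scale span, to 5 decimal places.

0.00610 %

Rounding → worst-case error = ½ LSB = V_FS/2^14, so 100/16384 = 0.00610352 % of full scale.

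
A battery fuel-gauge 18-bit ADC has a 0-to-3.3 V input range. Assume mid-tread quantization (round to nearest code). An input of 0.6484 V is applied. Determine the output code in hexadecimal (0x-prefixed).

LSB = 3.3 V / 262144 = 12.59 µV.
(0.6484 − 0) / 1.25885e-05 = 51507.324 LSBs.
Round → code 51507.
In hexadecimal (0x-prefixed): 0xC933.

code 0xC933 (decimal 51507)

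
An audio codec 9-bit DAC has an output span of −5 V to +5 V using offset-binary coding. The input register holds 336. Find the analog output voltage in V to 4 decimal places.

1.5625 V

LSB = 10 V / 2^9 = 19.531 mV.
V_out = (−5) + 336 × 0.0195312 V = 1.5625 V.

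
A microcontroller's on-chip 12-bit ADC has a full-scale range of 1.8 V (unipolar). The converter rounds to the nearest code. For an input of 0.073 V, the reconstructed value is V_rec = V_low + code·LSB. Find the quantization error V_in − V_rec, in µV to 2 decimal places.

LSB = 1.8/2^12 = 439.45 µV.
(V_in − V_low)/LSB = (0.073 − 0)/0.000439453 = 166.1156 → code 166 (round).
V_rec = 0 + 166·0.000439453 = 0.072949219 V.
Difference: 5.07812e-05 V → 50.78 µV.

50.78 µV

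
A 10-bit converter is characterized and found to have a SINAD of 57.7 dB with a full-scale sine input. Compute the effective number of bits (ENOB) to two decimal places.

9.29 bits

ENOB = (SINAD − 1.76) / 6.02 = (57.7 − 1.76)/6.02 = 9.292.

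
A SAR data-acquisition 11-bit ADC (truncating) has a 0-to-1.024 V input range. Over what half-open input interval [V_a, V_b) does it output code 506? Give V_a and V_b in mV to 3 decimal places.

LSB = 1.024/2^11 = 0.500 mV.
V_a = V_low + 506·LSB = 0.253 V; V_b = V_low + 507·LSB = 0.2535 V.

[253.000 mV, 253.500 mV)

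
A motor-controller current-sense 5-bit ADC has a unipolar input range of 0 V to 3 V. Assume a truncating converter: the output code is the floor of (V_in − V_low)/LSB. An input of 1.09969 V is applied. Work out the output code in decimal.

code 11

With 32 levels over 3 V, one step is 93.750 mV.
(V_in − V_low)/LSB = (1.09969 − 0) / 0.09375 = 11.730.
So the output code is 11.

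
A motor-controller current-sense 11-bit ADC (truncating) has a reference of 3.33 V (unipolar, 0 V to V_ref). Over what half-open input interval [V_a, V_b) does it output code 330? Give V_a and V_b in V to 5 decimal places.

LSB = 3.33/2^11 = 1.626 mV.
V_a = V_low + 330·LSB = 0.536572 V; V_b = V_low + 331·LSB = 0.538198 V.

[0.53657 V, 0.53820 V)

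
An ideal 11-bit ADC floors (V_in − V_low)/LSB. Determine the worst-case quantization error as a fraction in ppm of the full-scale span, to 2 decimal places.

488.28 ppm

Truncating → worst-case error = 1 LSB = V_FS/2^11, so 1e+06/2048 = 488.281 ppm of full scale.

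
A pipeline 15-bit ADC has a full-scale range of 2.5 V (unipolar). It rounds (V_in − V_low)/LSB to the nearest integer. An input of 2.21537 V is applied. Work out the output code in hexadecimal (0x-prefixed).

LSB = 2.5 V / 32768 = 76.29 µV.
(V_in − V_low)/LSB = (2.21537 − 0) / 7.62939e-05 = 29037.298.
Round → code 29037.
In hexadecimal (0x-prefixed): 0x716D.

code 0x716D (decimal 29037)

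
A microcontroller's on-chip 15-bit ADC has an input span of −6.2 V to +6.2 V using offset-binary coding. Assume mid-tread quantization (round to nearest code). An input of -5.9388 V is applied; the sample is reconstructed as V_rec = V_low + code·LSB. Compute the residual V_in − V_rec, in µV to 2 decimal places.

One LSB is 12.4 V / 32768 = 378.42 µV.
(V_in − V_low)/LSB = (-5.9388 − (−6.2))/0.000378418 = 690.2421 → code 690 (round).
Reconstructed: -5.9388916 V.
Difference: 9.16016e-05 V → 91.60 µV.

91.60 µV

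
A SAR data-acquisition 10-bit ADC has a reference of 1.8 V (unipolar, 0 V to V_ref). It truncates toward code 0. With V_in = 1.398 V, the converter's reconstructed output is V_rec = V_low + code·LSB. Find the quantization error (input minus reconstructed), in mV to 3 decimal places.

LSB = 1.8/2^10 = 1.758 mV.
Scaled input = 795.3067 LSBs, so code = 795.
Code 795 maps back to 0 + 795×0.00175781 V = 1.3974609 V.
Difference: 0.000539063 V → 0.539 mV.

0.539 mV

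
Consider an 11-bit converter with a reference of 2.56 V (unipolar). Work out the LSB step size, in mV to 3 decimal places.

1.250 mV

Full-scale span = 2.56 V.
LSB = 2.56 / 2^11 = 2.56 / 2048 = 0.00125 V = 1.250 mV.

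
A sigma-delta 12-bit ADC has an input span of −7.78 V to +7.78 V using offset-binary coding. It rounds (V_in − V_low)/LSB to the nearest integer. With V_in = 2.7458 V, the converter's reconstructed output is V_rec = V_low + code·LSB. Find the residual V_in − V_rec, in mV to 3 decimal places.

-0.753 mV

One LSB is 15.56 V / 4096 = 3.799 mV.
(V_in − V_low)/LSB = (2.7458 − (−7.78))/0.00379883 = 2770.8019 → code 2771 (round).
V_rec = (−7.78) + 2771·0.00379883 = 2.7465527 V.
Difference: -0.000752734 V → -0.753 mV.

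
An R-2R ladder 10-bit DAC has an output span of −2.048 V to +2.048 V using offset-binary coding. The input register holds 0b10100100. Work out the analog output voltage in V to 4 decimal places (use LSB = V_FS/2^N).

-1.3920 V

LSB = 4.096 V / 2^10 = 4.000 mV.
Code 0b10100100 = 164 decimal.
V_out = (−2.048) + 164 × 0.004 V = -1.392 V.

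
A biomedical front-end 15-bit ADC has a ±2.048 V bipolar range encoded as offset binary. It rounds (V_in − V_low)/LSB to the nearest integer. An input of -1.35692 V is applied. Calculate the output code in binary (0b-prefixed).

code 0b1010110011001 (decimal 5529)

LSB = 4.096 V / 32768 = 125.00 µV.
(-1.35692 − (−2.048)) / 0.000125 = 5528.640 LSBs.
round(5528.640) = 5529.
In binary (0b-prefixed): 0b1010110011001.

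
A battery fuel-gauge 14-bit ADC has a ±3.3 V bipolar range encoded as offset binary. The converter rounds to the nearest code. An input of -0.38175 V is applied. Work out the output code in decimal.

Full-scale span = 6.6 V; LSB = 6.6/2^14 = 402.83 µV.
(V_in − V_low)/LSB = (-0.38175 − (−3.3)) / 0.000402832 = 7244.335.
Round → code 7244.

code 7244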